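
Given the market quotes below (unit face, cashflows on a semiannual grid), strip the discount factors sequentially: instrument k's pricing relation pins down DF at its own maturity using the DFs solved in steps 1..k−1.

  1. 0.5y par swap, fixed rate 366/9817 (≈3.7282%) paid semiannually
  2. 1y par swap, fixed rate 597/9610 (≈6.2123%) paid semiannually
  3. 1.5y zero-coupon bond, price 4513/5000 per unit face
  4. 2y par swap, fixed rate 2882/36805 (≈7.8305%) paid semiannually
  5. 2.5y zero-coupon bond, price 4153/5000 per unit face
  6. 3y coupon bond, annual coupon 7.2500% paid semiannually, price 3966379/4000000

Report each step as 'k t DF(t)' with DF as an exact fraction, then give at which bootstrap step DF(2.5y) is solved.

1 1/2 9817/10000
2 1 9403/10000
3 3/2 4513/5000
4 2 8559/10000
5 5/2 4153/5000
6 3 7991/10000
DF(2.5y) is solved at step 5

step 1 [0.5y] swap r/2=183/9817: DF=(1 − 183/9817·(0))/(1+183/9817) = 9817/10000 ≈ 0.981700
step 2 [1y] swap r/2=597/19220: DF=(1 − 597/19220·(0.981700))/(1+597/19220) = 9403/10000 ≈ 0.940300
step 3 [1.5y] zero: DF = P = 4513/5000 ≈ 0.902600
step 4 [2y] swap r/2=1441/36805: DF=(1 − 1441/36805·(0.981700+0.940300+0.902600))/(1+1441/36805) = 8559/10000 ≈ 0.855900
step 5 [2.5y] zero: DF = P = 4153/5000 ≈ 0.830600
step 6 [3y] bond c/2=29/800: DF=(3966379/4000000 − 29/800·(0.981700+0.940300+0.902600+0.855900+0.830600))/(1+29/800) = 7991/10000 ≈ 0.799100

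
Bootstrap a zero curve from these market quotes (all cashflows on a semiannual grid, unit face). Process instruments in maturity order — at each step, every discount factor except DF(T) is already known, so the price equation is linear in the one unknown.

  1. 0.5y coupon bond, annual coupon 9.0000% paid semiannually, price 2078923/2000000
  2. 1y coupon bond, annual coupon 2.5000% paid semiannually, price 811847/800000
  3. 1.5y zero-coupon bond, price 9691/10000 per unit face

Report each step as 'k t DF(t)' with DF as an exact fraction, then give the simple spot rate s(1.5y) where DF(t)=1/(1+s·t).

step 1 [0.5y] bond c/2=9/200: DF=(2078923/2000000 − 9/200·(0))/(1+9/200) = 9947/10000 ≈ 0.994700
step 2 [1y] bond c/2=1/80: DF=(811847/800000 − 1/80·(0.994700))/(1+1/80) = 99/100 ≈ 0.990000
step 3 [1.5y] zero: DF = P = 9691/10000 ≈ 0.969100

1 1/2 9947/10000
2 1 99/100
3 3/2 9691/10000
s(1.5y) = (1/(9691/10000) − 1)/(3/2) = 206/9691 ≈ 2.1257%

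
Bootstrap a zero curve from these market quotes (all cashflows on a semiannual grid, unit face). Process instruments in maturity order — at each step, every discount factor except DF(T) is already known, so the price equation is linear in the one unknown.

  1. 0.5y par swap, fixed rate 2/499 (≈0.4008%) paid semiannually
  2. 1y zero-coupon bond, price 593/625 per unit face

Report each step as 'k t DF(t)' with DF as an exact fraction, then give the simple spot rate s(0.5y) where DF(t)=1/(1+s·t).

step 1 [0.5y] swap r/2=1/499: DF=(1 − 1/499·(0))/(1+1/499) = 499/500 ≈ 0.998000
step 2 [1y] zero: DF = P = 593/625 ≈ 0.948800

1 1/2 499/500
2 1 593/625
s(0.5y) = (1/(499/500) − 1)/(1/2) = 2/499 ≈ 0.4008%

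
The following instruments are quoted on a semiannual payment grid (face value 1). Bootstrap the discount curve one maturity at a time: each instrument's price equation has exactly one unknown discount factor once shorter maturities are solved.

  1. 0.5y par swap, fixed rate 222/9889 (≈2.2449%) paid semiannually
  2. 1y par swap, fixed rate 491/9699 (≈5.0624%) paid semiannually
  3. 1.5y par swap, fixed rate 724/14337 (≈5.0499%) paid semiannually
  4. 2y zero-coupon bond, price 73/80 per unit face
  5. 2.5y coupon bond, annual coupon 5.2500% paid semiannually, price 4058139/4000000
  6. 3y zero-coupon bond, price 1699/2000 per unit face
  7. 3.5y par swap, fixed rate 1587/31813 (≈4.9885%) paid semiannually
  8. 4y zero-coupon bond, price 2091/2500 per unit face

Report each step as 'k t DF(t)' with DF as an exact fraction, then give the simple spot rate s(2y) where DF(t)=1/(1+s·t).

step 1 [0.5y] swap r/2=111/9889: DF=(1 − 111/9889·(0))/(1+111/9889) = 9889/10000 ≈ 0.988900
step 2 [1y] swap r/2=491/19398: DF=(1 − 491/19398·(0.988900))/(1+491/19398) = 9509/10000 ≈ 0.950900
step 3 [1.5y] swap r/2=362/14337: DF=(1 − 362/14337·(0.988900+0.950900))/(1+362/14337) = 2319/2500 ≈ 0.927600
step 4 [2y] zero: DF = P = 73/80 ≈ 0.912500
step 5 [2.5y] bond c/2=21/800: DF=(4058139/4000000 − 21/800·(0.988900+0.950900+0.927600+0.912500))/(1+21/800) = 8919/10000 ≈ 0.891900
step 6 [3y] zero: DF = P = 1699/2000 ≈ 0.849500
step 7 [3.5y] swap r/2=1587/63626: DF=(1 − 1587/63626·(0.988900+0.950900+0.927600+0.912500+0.891900+0.849500))/(1+1587/63626) = 8413/10000 ≈ 0.841300
step 8 [4y] zero: DF = P = 2091/2500 ≈ 0.836400

1 1/2 9889/10000
2 1 9509/10000
3 3/2 2319/2500
4 2 73/80
5 5/2 8919/10000
6 3 1699/2000
7 7/2 8413/10000
8 4 2091/2500
s(2y) = (1/(73/80) − 1)/(2) = 7/146 ≈ 4.7945%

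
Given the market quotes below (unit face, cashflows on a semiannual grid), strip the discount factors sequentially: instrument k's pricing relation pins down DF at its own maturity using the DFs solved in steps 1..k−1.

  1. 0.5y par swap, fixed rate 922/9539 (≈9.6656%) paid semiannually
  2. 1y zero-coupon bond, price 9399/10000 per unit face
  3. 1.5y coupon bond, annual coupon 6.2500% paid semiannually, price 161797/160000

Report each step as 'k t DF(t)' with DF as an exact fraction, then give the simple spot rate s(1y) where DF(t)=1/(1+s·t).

step 1 [0.5y] swap r/2=461/9539: DF=(1 − 461/9539·(0))/(1+461/9539) = 9539/10000 ≈ 0.953900
step 2 [1y] zero: DF = P = 9399/10000 ≈ 0.939900
step 3 [1.5y] bond c/2=1/32: DF=(161797/160000 − 1/32·(0.953900+0.939900))/(1+1/32) = 577/625 ≈ 0.923200

1 1/2 9539/10000
2 1 9399/10000
3 3/2 577/625
s(1y) = (1/(9399/10000) − 1)/(1) = 601/9399 ≈ 6.3943%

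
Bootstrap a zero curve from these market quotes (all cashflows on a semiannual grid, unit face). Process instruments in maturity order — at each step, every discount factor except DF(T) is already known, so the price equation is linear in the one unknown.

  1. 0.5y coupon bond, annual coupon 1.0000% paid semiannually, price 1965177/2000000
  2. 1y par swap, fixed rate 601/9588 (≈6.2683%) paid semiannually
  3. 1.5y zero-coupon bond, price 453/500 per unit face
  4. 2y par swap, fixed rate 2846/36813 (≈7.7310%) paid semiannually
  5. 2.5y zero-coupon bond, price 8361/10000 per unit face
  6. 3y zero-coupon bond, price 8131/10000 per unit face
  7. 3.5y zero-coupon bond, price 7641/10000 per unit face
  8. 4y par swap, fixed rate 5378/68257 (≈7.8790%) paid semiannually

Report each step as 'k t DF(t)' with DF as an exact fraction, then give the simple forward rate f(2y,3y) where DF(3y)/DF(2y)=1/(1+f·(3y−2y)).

1 1/2 9777/10000
2 1 9399/10000
3 3/2 453/500
4 2 8577/10000
5 5/2 8361/10000
6 3 8131/10000
7 7/2 7641/10000
8 4 7311/10000
f(2y,3y) = ((8577/10000)/(8131/10000) − 1)/(1) = 446/8131 ≈ 5.4852%

step 1 [0.5y] bond c/2=1/200: DF=(1965177/2000000 − 1/200·(0))/(1+1/200) = 9777/10000 ≈ 0.977700
step 2 [1y] swap r/2=601/19176: DF=(1 − 601/19176·(0.977700))/(1+601/19176) = 9399/10000 ≈ 0.939900
step 3 [1.5y] zero: DF = P = 453/500 ≈ 0.906000
step 4 [2y] swap r/2=1423/36813: DF=(1 − 1423/36813·(0.977700+0.939900+0.906000))/(1+1423/36813) = 8577/10000 ≈ 0.857700
step 5 [2.5y] zero: DF = P = 8361/10000 ≈ 0.836100
step 6 [3y] zero: DF = P = 8131/10000 ≈ 0.813100
step 7 [3.5y] zero: DF = P = 7641/10000 ≈ 0.764100
step 8 [4y] swap r/2=2689/68257: DF=(1 − 2689/68257·(0.977700+0.939900+0.906000+0.857700+0.836100+0.813100+0.764100))/(1+2689/68257) = 7311/10000 ≈ 0.731100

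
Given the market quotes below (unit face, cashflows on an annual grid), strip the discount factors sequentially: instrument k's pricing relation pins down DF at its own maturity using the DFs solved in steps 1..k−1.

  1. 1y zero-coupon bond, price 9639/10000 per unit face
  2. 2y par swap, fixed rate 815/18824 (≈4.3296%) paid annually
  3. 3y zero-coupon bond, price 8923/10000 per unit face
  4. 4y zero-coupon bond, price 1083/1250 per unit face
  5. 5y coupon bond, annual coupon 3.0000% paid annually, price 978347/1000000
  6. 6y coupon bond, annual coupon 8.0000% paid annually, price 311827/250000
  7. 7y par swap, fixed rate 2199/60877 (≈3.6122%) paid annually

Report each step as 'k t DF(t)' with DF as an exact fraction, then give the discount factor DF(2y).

step 1 [1y] zero: DF = P = 9639/10000 ≈ 0.963900
step 2 [2y] swap r/1=815/18824: DF=(1 − 815/18824·(0.963900))/(1+815/18824) = 1837/2000 ≈ 0.918500
step 3 [3y] zero: DF = P = 8923/10000 ≈ 0.892300
step 4 [4y] zero: DF = P = 1083/1250 ≈ 0.866400
step 5 [5y] bond c/1=3/100: DF=(978347/1000000 − 3/100·(0.963900+0.918500+0.892300+0.866400))/(1+3/100) = 4219/5000 ≈ 0.843800
step 6 [6y] bond c/1=2/25: DF=(311827/250000 − 2/25·(0.963900+0.918500+0.892300+0.866400+0.843800))/(1+2/25) = 8227/10000 ≈ 0.822700
step 7 [7y] swap r/1=2199/60877: DF=(1 − 2199/60877·(0.963900+0.918500+0.892300+0.866400+0.843800+0.822700))/(1+2199/60877) = 7801/10000 ≈ 0.780100

1 1 9639/10000
2 2 1837/2000
3 3 8923/10000
4 4 1083/1250
5 5 4219/5000
6 6 8227/10000
7 7 7801/10000
DF(2y) = 1837/2000 ≈ 0.918500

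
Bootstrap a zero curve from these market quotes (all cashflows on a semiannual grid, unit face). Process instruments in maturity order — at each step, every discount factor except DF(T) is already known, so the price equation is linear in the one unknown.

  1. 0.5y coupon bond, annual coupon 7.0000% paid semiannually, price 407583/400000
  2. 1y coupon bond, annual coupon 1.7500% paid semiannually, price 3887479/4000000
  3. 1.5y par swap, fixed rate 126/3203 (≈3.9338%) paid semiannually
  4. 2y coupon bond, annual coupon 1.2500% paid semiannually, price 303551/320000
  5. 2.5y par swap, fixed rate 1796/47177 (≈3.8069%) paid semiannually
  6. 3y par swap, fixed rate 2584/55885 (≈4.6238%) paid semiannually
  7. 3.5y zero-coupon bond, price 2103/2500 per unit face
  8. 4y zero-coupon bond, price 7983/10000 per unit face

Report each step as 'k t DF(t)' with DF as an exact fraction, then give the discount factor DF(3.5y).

step 1 [0.5y] bond c/2=7/200: DF=(407583/400000 − 7/200·(0))/(1+7/200) = 1969/2000 ≈ 0.984500
step 2 [1y] bond c/2=7/800: DF=(3887479/4000000 − 7/800·(0.984500))/(1+7/800) = 9549/10000 ≈ 0.954900
step 3 [1.5y] swap r/2=63/3203: DF=(1 − 63/3203·(0.984500+0.954900))/(1+63/3203) = 9433/10000 ≈ 0.943300
step 4 [2y] bond c/2=1/160: DF=(303551/320000 − 1/160·(0.984500+0.954900+0.943300))/(1+1/160) = 578/625 ≈ 0.924800
step 5 [2.5y] swap r/2=898/47177: DF=(1 − 898/47177·(0.984500+0.954900+0.943300+0.924800))/(1+898/47177) = 4551/5000 ≈ 0.910200
step 6 [3y] swap r/2=1292/55885: DF=(1 − 1292/55885·(0.984500+0.954900+0.943300+0.924800+0.910200))/(1+1292/55885) = 2177/2500 ≈ 0.870800
step 7 [3.5y] zero: DF = P = 2103/2500 ≈ 0.841200
step 8 [4y] zero: DF = P = 7983/10000 ≈ 0.798300

1 1/2 1969/2000
2 1 9549/10000
3 3/2 9433/10000
4 2 578/625
5 5/2 4551/5000
6 3 2177/2500
7 7/2 2103/2500
8 4 7983/10000
DF(3.5y) = 2103/2500 ≈ 0.841200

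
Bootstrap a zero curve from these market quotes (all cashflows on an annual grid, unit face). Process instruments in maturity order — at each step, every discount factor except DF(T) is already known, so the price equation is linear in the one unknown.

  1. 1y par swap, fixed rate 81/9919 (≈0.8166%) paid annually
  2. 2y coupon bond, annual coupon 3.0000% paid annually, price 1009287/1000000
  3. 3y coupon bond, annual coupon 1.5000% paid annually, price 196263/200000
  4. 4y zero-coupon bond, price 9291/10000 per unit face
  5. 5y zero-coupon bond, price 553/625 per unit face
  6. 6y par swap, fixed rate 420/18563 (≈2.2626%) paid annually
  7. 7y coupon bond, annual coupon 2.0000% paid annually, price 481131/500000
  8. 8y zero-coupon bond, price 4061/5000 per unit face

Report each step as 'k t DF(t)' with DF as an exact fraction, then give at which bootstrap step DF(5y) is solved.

step 1 [1y] swap r/1=81/9919: DF=(1 − 81/9919·(0))/(1+81/9919) = 9919/10000 ≈ 0.991900
step 2 [2y] bond c/1=3/100: DF=(1009287/1000000 − 3/100·(0.991900))/(1+3/100) = 951/1000 ≈ 0.951000
step 3 [3y] bond c/1=3/200: DF=(196263/200000 − 3/200·(0.991900+0.951000))/(1+3/200) = 9381/10000 ≈ 0.938100
step 4 [4y] zero: DF = P = 9291/10000 ≈ 0.929100
step 5 [5y] zero: DF = P = 553/625 ≈ 0.884800
step 6 [6y] swap r/1=420/18563: DF=(1 − 420/18563·(0.991900+0.951000+0.938100+0.929100+0.884800))/(1+420/18563) = 437/500 ≈ 0.874000
step 7 [7y] bond c/1=1/50: DF=(481131/500000 − 1/50·(0.991900+0.951000+0.938100+0.929100+0.884800+0.874000))/(1+1/50) = 4171/5000 ≈ 0.834200
step 8 [8y] zero: DF = P = 4061/5000 ≈ 0.812200

1 1 9919/10000
2 2 951/1000
3 3 9381/10000
4 4 9291/10000
5 5 553/625
6 6 437/500
7 7 4171/5000
8 8 4061/5000
DF(5y) is solved at step 5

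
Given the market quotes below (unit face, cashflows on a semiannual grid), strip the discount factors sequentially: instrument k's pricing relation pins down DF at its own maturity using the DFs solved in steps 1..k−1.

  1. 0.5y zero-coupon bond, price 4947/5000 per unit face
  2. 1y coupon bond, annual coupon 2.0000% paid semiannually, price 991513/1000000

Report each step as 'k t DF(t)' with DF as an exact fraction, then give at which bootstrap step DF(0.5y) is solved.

step 1 [0.5y] zero: DF = P = 4947/5000 ≈ 0.989400
step 2 [1y] bond c/2=1/100: DF=(991513/1000000 − 1/100·(0.989400))/(1+1/100) = 9719/10000 ≈ 0.971900

1 1/2 4947/5000
2 1 9719/10000
DF(0.5y) is solved at step 1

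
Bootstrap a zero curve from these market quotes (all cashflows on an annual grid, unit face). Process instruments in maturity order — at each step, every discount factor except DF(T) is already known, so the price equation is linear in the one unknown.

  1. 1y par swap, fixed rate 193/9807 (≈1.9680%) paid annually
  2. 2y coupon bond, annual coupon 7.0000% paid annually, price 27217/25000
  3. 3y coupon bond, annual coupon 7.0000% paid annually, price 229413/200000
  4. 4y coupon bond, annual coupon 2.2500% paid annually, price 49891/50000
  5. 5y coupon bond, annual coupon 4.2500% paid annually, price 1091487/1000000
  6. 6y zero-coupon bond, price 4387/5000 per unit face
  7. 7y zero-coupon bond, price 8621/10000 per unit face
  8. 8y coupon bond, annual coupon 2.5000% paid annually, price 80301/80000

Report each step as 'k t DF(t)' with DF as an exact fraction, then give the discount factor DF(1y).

step 1 [1y] swap r/1=193/9807: DF=(1 − 193/9807·(0))/(1+193/9807) = 9807/10000 ≈ 0.980700
step 2 [2y] bond c/1=7/100: DF=(27217/25000 − 7/100·(0.980700))/(1+7/100) = 9533/10000 ≈ 0.953300
step 3 [3y] bond c/1=7/100: DF=(229413/200000 − 7/100·(0.980700+0.953300))/(1+7/100) = 1891/2000 ≈ 0.945500
step 4 [4y] bond c/1=9/400: DF=(49891/50000 − 9/400·(0.980700+0.953300+0.945500))/(1+9/400) = 73/80 ≈ 0.912500
step 5 [5y] bond c/1=17/400: DF=(1091487/1000000 − 17/400·(0.980700+0.953300+0.945500+0.912500))/(1+17/400) = 2231/2500 ≈ 0.892400
step 6 [6y] zero: DF = P = 4387/5000 ≈ 0.877400
step 7 [7y] zero: DF = P = 8621/10000 ≈ 0.862100
step 8 [8y] bond c/1=1/40: DF=(80301/80000 − 1/40·(0.980700+0.953300+0.945500+0.912500+0.892400+0.877400+0.862100))/(1+1/40) = 4113/5000 ≈ 0.822600

1 1 9807/10000
2 2 9533/10000
3 3 1891/2000
4 4 73/80
5 5 2231/2500
6 6 4387/5000
7 7 8621/10000
8 8 4113/5000
DF(1y) = 9807/10000 ≈ 0.980700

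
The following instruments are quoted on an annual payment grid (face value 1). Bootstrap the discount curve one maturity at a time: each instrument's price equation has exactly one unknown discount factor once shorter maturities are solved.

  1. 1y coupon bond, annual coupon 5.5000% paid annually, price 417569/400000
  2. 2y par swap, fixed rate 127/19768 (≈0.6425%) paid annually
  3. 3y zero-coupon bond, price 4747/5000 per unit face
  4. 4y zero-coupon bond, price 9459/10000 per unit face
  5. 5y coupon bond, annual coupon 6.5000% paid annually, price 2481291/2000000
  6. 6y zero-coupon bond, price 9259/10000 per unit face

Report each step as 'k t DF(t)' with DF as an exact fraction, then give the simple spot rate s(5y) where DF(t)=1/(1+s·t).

step 1 [1y] bond c/1=11/200: DF=(417569/400000 − 11/200·(0))/(1+11/200) = 1979/2000 ≈ 0.989500
step 2 [2y] swap r/1=127/19768: DF=(1 − 127/19768·(0.989500))/(1+127/19768) = 9873/10000 ≈ 0.987300
step 3 [3y] zero: DF = P = 4747/5000 ≈ 0.949400
step 4 [4y] zero: DF = P = 9459/10000 ≈ 0.945900
step 5 [5y] bond c/1=13/200: DF=(2481291/2000000 − 13/200·(0.989500+0.987300+0.949400+0.945900))/(1+13/200) = 4643/5000 ≈ 0.928600
step 6 [6y] zero: DF = P = 9259/10000 ≈ 0.925900

1 1 1979/2000
2 2 9873/10000
3 3 4747/5000
4 4 9459/10000
5 5 4643/5000
6 6 9259/10000
s(5y) = (1/(4643/5000) − 1)/(5) = 357/23215 ≈ 1.5378%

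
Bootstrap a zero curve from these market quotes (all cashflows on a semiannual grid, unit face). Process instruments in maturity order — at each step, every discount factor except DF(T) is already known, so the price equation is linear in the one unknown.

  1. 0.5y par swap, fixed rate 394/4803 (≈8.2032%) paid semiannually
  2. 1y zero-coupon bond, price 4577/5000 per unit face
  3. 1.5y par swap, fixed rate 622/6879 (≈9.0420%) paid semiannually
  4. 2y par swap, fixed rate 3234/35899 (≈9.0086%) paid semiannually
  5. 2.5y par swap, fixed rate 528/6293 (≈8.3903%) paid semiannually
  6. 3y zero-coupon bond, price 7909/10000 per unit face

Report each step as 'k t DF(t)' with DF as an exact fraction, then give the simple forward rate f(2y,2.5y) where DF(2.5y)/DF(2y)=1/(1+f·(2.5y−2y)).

1 1/2 4803/5000
2 1 4577/5000
3 3/2 2189/2500
4 2 8383/10000
5 5/2 1019/1250
6 3 7909/10000
f(2y,2.5y) = ((8383/10000)/(1019/1250) − 1)/(1/2) = 231/4076 ≈ 5.6673%

step 1 [0.5y] swap r/2=197/4803: DF=(1 − 197/4803·(0))/(1+197/4803) = 4803/5000 ≈ 0.960600
step 2 [1y] zero: DF = P = 4577/5000 ≈ 0.915400
step 3 [1.5y] swap r/2=311/6879: DF=(1 − 311/6879·(0.960600+0.915400))/(1+311/6879) = 2189/2500 ≈ 0.875600
step 4 [2y] swap r/2=1617/35899: DF=(1 − 1617/35899·(0.960600+0.915400+0.875600))/(1+1617/35899) = 8383/10000 ≈ 0.838300
step 5 [2.5y] swap r/2=264/6293: DF=(1 − 264/6293·(0.960600+0.915400+0.875600+0.838300))/(1+264/6293) = 1019/1250 ≈ 0.815200
step 6 [3y] zero: DF = P = 7909/10000 ≈ 0.790900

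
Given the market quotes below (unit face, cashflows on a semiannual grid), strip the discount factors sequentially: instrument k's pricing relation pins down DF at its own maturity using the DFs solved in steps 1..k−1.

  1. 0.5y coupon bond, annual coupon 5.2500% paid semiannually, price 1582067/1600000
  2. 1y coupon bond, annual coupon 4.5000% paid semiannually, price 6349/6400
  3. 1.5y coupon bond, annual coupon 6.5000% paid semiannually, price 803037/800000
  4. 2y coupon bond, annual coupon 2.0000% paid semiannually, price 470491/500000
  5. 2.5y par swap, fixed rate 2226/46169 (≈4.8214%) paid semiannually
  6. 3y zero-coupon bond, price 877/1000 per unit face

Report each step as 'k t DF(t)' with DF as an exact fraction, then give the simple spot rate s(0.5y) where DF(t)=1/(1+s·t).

1 1/2 1927/2000
2 1 949/1000
3 3/2 114/125
4 2 9037/10000
5 5/2 8887/10000
6 3 877/1000
s(0.5y) = (1/(1927/2000) − 1)/(1/2) = 146/1927 ≈ 7.5765%

step 1 [0.5y] bond c/2=21/800: DF=(1582067/1600000 − 21/800·(0))/(1+21/800) = 1927/2000 ≈ 0.963500
step 2 [1y] bond c/2=9/400: DF=(6349/6400 − 9/400·(0.963500))/(1+9/400) = 949/1000 ≈ 0.949000
step 3 [1.5y] bond c/2=13/400: DF=(803037/800000 − 13/400·(0.963500+0.949000))/(1+13/400) = 114/125 ≈ 0.912000
step 4 [2y] bond c/2=1/100: DF=(470491/500000 − 1/100·(0.963500+0.949000+0.912000))/(1+1/100) = 9037/10000 ≈ 0.903700
step 5 [2.5y] swap r/2=1113/46169: DF=(1 − 1113/46169·(0.963500+0.949000+0.912000+0.903700))/(1+1113/46169) = 8887/10000 ≈ 0.888700
step 6 [3y] zero: DF = P = 877/1000 ≈ 0.877000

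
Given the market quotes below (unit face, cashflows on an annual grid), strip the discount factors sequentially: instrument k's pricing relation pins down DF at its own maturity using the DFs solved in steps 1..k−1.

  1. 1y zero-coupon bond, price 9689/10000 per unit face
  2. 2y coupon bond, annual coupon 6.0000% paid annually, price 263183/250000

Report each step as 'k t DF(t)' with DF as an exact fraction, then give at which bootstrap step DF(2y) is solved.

1 1 9689/10000
2 2 9383/10000
DF(2y) is solved at step 2

step 1 [1y] zero: DF = P = 9689/10000 ≈ 0.968900
step 2 [2y] bond c/1=3/50: DF=(263183/250000 − 3/50·(0.968900))/(1+3/50) = 9383/10000 ≈ 0.938300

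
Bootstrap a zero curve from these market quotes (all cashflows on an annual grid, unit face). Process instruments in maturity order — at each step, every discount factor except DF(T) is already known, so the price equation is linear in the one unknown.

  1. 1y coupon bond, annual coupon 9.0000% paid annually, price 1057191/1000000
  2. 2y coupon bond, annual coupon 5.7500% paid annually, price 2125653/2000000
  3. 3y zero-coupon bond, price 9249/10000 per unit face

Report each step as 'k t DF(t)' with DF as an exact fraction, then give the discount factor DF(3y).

step 1 [1y] bond c/1=9/100: DF=(1057191/1000000 − 9/100·(0))/(1+9/100) = 9699/10000 ≈ 0.969900
step 2 [2y] bond c/1=23/400: DF=(2125653/2000000 − 23/400·(0.969900))/(1+23/400) = 9523/10000 ≈ 0.952300
step 3 [3y] zero: DF = P = 9249/10000 ≈ 0.924900

1 1 9699/10000
2 2 9523/10000
3 3 9249/10000
DF(3y) = 9249/10000 ≈ 0.924900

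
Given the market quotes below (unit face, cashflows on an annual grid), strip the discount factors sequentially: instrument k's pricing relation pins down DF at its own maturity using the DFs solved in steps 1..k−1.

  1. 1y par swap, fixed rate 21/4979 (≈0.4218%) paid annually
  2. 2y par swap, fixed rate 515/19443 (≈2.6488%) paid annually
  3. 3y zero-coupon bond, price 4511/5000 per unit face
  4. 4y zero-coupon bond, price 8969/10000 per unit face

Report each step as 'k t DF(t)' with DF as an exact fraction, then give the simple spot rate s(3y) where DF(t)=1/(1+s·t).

step 1 [1y] swap r/1=21/4979: DF=(1 − 21/4979·(0))/(1+21/4979) = 4979/5000 ≈ 0.995800
step 2 [2y] swap r/1=515/19443: DF=(1 − 515/19443·(0.995800))/(1+515/19443) = 1897/2000 ≈ 0.948500
step 3 [3y] zero: DF = P = 4511/5000 ≈ 0.902200
step 4 [4y] zero: DF = P = 8969/10000 ≈ 0.896900

1 1 4979/5000
2 2 1897/2000
3 3 4511/5000
4 4 8969/10000
s(3y) = (1/(4511/5000) − 1)/(3) = 163/4511 ≈ 3.6134%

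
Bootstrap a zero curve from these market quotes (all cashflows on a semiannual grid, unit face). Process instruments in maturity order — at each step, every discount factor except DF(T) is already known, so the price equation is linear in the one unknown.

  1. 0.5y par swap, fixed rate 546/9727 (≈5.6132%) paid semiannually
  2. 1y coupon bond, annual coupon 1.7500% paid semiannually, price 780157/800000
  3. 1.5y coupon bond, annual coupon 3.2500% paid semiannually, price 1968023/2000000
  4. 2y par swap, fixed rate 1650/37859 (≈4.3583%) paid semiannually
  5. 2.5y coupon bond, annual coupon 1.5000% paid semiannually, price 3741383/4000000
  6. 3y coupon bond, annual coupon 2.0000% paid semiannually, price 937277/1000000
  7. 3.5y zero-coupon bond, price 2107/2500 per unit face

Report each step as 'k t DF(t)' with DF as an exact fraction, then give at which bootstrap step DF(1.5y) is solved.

step 1 [0.5y] swap r/2=273/9727: DF=(1 − 273/9727·(0))/(1+273/9727) = 9727/10000 ≈ 0.972700
step 2 [1y] bond c/2=7/800: DF=(780157/800000 − 7/800·(0.972700))/(1+7/800) = 9583/10000 ≈ 0.958300
step 3 [1.5y] bond c/2=13/800: DF=(1968023/2000000 − 13/800·(0.972700+0.958300))/(1+13/800) = 4687/5000 ≈ 0.937400
step 4 [2y] swap r/2=825/37859: DF=(1 − 825/37859·(0.972700+0.958300+0.937400))/(1+825/37859) = 367/400 ≈ 0.917500
step 5 [2.5y] bond c/2=3/400: DF=(3741383/4000000 − 3/400·(0.972700+0.958300+0.937400+0.917500))/(1+3/400) = 4501/5000 ≈ 0.900200
step 6 [3y] bond c/2=1/100: DF=(937277/1000000 − 1/100·(0.972700+0.958300+0.937400+0.917500+0.900200))/(1+1/100) = 551/625 ≈ 0.881600
step 7 [3.5y] zero: DF = P = 2107/2500 ≈ 0.842800

1 1/2 9727/10000
2 1 9583/10000
3 3/2 4687/5000
4 2 367/400
5 5/2 4501/5000
6 3 551/625
7 7/2 2107/2500
DF(1.5y) is solved at step 3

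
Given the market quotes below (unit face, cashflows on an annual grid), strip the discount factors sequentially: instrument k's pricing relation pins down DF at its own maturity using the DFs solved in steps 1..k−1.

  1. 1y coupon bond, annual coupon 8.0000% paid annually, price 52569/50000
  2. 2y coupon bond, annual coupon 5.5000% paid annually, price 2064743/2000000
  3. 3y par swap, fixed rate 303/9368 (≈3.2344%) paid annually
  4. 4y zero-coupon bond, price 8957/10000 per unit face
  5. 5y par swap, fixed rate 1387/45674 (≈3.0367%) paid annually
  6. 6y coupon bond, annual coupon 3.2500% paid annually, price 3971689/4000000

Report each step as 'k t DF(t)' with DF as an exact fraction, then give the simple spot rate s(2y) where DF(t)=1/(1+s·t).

1 1 1947/2000
2 2 4639/5000
3 3 9091/10000
4 4 8957/10000
5 5 8613/10000
6 6 8179/10000
s(2y) = (1/(4639/5000) − 1)/(2) = 361/9278 ≈ 3.8909%

step 1 [1y] bond c/1=2/25: DF=(52569/50000 − 2/25·(0))/(1+2/25) = 1947/2000 ≈ 0.973500
step 2 [2y] bond c/1=11/200: DF=(2064743/2000000 − 11/200·(0.973500))/(1+11/200) = 4639/5000 ≈ 0.927800
step 3 [3y] swap r/1=303/9368: DF=(1 − 303/9368·(0.973500+0.927800))/(1+303/9368) = 9091/10000 ≈ 0.909100
step 4 [4y] zero: DF = P = 8957/10000 ≈ 0.895700
step 5 [5y] swap r/1=1387/45674: DF=(1 − 1387/45674·(0.973500+0.927800+0.909100+0.895700))/(1+1387/45674) = 8613/10000 ≈ 0.861300
step 6 [6y] bond c/1=13/400: DF=(3971689/4000000 − 13/400·(0.973500+0.927800+0.909100+0.895700+0.861300))/(1+13/400) = 8179/10000 ≈ 0.817900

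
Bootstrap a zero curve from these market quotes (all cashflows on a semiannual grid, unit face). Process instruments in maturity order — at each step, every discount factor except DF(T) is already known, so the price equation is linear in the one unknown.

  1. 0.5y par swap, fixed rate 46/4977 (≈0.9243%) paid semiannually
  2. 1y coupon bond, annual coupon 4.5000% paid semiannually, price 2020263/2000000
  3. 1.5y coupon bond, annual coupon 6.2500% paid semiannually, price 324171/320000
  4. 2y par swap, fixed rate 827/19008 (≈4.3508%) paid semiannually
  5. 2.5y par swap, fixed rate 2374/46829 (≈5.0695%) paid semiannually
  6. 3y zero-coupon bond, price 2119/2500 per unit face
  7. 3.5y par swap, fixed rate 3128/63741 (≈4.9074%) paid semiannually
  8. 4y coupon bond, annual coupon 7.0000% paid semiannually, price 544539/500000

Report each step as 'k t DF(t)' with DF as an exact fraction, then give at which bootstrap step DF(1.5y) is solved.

step 1 [0.5y] swap r/2=23/4977: DF=(1 − 23/4977·(0))/(1+23/4977) = 4977/5000 ≈ 0.995400
step 2 [1y] bond c/2=9/400: DF=(2020263/2000000 − 9/400·(0.995400))/(1+9/400) = 483/500 ≈ 0.966000
step 3 [1.5y] bond c/2=1/32: DF=(324171/320000 − 1/32·(0.995400+0.966000))/(1+1/32) = 9229/10000 ≈ 0.922900
step 4 [2y] swap r/2=827/38016: DF=(1 − 827/38016·(0.995400+0.966000+0.922900))/(1+827/38016) = 9173/10000 ≈ 0.917300
step 5 [2.5y] swap r/2=1187/46829: DF=(1 − 1187/46829·(0.995400+0.966000+0.922900+0.917300))/(1+1187/46829) = 8813/10000 ≈ 0.881300
step 6 [3y] zero: DF = P = 2119/2500 ≈ 0.847600
step 7 [3.5y] swap r/2=1564/63741: DF=(1 − 1564/63741·(0.995400+0.966000+0.922900+0.917300+0.881300+0.847600))/(1+1564/63741) = 2109/2500 ≈ 0.843600
step 8 [4y] bond c/2=7/200: DF=(544539/500000 − 7/200·(0.995400+0.966000+0.922900+0.917300+0.881300+0.847600+0.843600))/(1+7/200) = 8367/10000 ≈ 0.836700

1 1/2 4977/5000
2 1 483/500
3 3/2 9229/10000
4 2 9173/10000
5 5/2 8813/10000
6 3 2119/2500
7 7/2 2109/2500
8 4 8367/10000
DF(1.5y) is solved at step 3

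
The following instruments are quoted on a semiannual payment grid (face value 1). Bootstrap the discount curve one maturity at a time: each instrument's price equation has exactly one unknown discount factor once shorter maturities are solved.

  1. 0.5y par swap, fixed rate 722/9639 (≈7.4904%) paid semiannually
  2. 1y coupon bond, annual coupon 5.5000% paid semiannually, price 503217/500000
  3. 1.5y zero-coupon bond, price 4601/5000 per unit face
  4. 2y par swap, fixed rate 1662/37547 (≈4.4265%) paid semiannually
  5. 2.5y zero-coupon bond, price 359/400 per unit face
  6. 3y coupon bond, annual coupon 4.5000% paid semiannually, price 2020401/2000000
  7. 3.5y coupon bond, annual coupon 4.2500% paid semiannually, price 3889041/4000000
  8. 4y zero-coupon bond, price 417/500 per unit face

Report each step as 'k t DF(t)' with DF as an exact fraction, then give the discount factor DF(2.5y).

step 1 [0.5y] swap r/2=361/9639: DF=(1 − 361/9639·(0))/(1+361/9639) = 9639/10000 ≈ 0.963900
step 2 [1y] bond c/2=11/400: DF=(503217/500000 − 11/400·(0.963900))/(1+11/400) = 9537/10000 ≈ 0.953700
step 3 [1.5y] zero: DF = P = 4601/5000 ≈ 0.920200
step 4 [2y] swap r/2=831/37547: DF=(1 − 831/37547·(0.963900+0.953700+0.920200))/(1+831/37547) = 9169/10000 ≈ 0.916900
step 5 [2.5y] zero: DF = P = 359/400 ≈ 0.897500
step 6 [3y] bond c/2=9/400: DF=(2020401/2000000 − 9/400·(0.963900+0.953700+0.920200+0.916900+0.897500))/(1+9/400) = 1107/1250 ≈ 0.885600
step 7 [3.5y] bond c/2=17/800: DF=(3889041/4000000 − 17/800·(0.963900+0.953700+0.920200+0.916900+0.897500+0.885600))/(1+17/800) = 523/625 ≈ 0.836800
step 8 [4y] zero: DF = P = 417/500 ≈ 0.834000

1 1/2 9639/10000
2 1 9537/10000
3 3/2 4601/5000
4 2 9169/10000
5 5/2 359/400
6 3 1107/1250
7 7/2 523/625
8 4 417/500
DF(2.5y) = 359/400 ≈ 0.897500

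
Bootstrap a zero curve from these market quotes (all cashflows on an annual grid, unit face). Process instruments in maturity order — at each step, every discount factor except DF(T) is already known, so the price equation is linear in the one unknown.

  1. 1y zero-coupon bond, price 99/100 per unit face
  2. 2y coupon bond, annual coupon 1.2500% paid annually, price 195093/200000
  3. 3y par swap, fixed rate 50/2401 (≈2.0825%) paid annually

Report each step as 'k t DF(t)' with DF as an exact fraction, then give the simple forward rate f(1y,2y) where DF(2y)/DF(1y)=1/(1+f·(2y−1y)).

1 1 99/100
2 2 1189/1250
3 3 47/50
f(1y,2y) = ((99/100)/(1189/1250) − 1)/(1) = 97/2378 ≈ 4.0791%

step 1 [1y] zero: DF = P = 99/100 ≈ 0.990000
step 2 [2y] bond c/1=1/80: DF=(195093/200000 − 1/80·(0.990000))/(1+1/80) = 1189/1250 ≈ 0.951200
step 3 [3y] swap r/1=50/2401: DF=(1 − 50/2401·(0.990000+0.951200))/(1+50/2401) = 47/50 ≈ 0.940000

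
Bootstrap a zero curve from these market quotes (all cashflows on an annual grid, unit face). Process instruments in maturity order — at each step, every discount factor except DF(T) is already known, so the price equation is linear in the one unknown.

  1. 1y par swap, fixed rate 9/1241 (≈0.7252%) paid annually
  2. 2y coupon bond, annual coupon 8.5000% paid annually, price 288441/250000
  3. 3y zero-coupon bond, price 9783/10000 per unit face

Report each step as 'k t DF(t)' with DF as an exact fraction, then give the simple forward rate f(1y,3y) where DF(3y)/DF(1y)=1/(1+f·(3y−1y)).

step 1 [1y] swap r/1=9/1241: DF=(1 − 9/1241·(0))/(1+9/1241) = 1241/1250 ≈ 0.992800
step 2 [2y] bond c/1=17/200: DF=(288441/250000 − 17/200·(0.992800))/(1+17/200) = 616/625 ≈ 0.985600
step 3 [3y] zero: DF = P = 9783/10000 ≈ 0.978300

1 1 1241/1250
2 2 616/625
3 3 9783/10000
f(1y,3y) = ((1241/1250)/(9783/10000) − 1)/(2) = 145/19566 ≈ 0.7411%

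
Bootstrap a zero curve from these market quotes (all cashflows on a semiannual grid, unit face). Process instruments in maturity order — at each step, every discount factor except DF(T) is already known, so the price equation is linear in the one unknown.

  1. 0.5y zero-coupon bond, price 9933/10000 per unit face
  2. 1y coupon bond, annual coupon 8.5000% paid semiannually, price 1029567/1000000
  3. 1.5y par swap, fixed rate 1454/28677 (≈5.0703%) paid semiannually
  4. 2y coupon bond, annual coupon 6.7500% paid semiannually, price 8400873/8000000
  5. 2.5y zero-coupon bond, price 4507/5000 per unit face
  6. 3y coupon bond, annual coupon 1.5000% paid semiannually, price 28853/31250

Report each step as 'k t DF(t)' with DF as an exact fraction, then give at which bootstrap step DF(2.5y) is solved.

step 1 [0.5y] zero: DF = P = 9933/10000 ≈ 0.993300
step 2 [1y] bond c/2=17/400: DF=(1029567/1000000 − 17/400·(0.993300))/(1+17/400) = 9471/10000 ≈ 0.947100
step 3 [1.5y] swap r/2=727/28677: DF=(1 − 727/28677·(0.993300+0.947100))/(1+727/28677) = 9273/10000 ≈ 0.927300
step 4 [2y] bond c/2=27/800: DF=(8400873/8000000 − 27/800·(0.993300+0.947100+0.927300))/(1+27/800) = 4611/5000 ≈ 0.922200
step 5 [2.5y] zero: DF = P = 4507/5000 ≈ 0.901400
step 6 [3y] bond c/2=3/400: DF=(28853/31250 − 3/400·(0.993300+0.947100+0.927300+0.922200+0.901400))/(1+3/400) = 1763/2000 ≈ 0.881500

1 1/2 9933/10000
2 1 9471/10000
3 3/2 9273/10000
4 2 4611/5000
5 5/2 4507/5000
6 3 1763/2000
DF(2.5y) is solved at step 5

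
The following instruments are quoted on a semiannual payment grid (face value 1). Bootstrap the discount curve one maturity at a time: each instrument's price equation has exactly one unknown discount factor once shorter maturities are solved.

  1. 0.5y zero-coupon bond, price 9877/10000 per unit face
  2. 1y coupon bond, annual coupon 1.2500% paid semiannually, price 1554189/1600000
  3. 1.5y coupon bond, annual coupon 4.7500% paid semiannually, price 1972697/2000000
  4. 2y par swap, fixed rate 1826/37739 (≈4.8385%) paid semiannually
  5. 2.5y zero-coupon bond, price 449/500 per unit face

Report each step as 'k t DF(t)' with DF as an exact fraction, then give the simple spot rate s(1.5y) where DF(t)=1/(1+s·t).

step 1 [0.5y] zero: DF = P = 9877/10000 ≈ 0.987700
step 2 [1y] bond c/2=1/160: DF=(1554189/1600000 − 1/160·(0.987700))/(1+1/160) = 1199/1250 ≈ 0.959200
step 3 [1.5y] bond c/2=19/800: DF=(1972697/2000000 − 19/800·(0.987700+0.959200))/(1+19/800) = 9183/10000 ≈ 0.918300
step 4 [2y] swap r/2=913/37739: DF=(1 − 913/37739·(0.987700+0.959200+0.918300))/(1+913/37739) = 9087/10000 ≈ 0.908700
step 5 [2.5y] zero: DF = P = 449/500 ≈ 0.898000

1 1/2 9877/10000
2 1 1199/1250
3 3/2 9183/10000
4 2 9087/10000
5 5/2 449/500
s(1.5y) = (1/(9183/10000) − 1)/(3/2) = 1634/27549 ≈ 5.9312%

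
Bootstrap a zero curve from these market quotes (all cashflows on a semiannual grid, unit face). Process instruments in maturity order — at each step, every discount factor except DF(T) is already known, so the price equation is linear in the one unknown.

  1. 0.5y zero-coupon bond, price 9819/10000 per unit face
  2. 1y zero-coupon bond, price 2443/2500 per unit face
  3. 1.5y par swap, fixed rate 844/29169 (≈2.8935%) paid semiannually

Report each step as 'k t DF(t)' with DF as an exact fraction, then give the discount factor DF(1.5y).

step 1 [0.5y] zero: DF = P = 9819/10000 ≈ 0.981900
step 2 [1y] zero: DF = P = 2443/2500 ≈ 0.977200
step 3 [1.5y] swap r/2=422/29169: DF=(1 − 422/29169·(0.981900+0.977200))/(1+422/29169) = 4789/5000 ≈ 0.957800

1 1/2 9819/10000
2 1 2443/2500
3 3/2 4789/5000
DF(1.5y) = 4789/5000 ≈ 0.957800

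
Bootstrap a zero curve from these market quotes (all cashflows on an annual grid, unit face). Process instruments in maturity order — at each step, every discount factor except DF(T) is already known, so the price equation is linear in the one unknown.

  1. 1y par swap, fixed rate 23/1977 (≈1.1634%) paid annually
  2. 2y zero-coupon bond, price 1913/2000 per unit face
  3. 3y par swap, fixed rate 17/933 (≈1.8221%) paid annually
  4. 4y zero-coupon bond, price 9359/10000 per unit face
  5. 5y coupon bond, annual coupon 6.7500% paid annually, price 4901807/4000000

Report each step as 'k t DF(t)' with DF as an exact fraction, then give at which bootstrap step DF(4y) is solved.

step 1 [1y] swap r/1=23/1977: DF=(1 − 23/1977·(0))/(1+23/1977) = 1977/2000 ≈ 0.988500
step 2 [2y] zero: DF = P = 1913/2000 ≈ 0.956500
step 3 [3y] swap r/1=17/933: DF=(1 − 17/933·(0.988500+0.956500))/(1+17/933) = 9473/10000 ≈ 0.947300
step 4 [4y] zero: DF = P = 9359/10000 ≈ 0.935900
step 5 [5y] bond c/1=27/400: DF=(4901807/4000000 − 27/400·(0.988500+0.956500+0.947300+0.935900))/(1+27/400) = 9059/10000 ≈ 0.905900

1 1 1977/2000
2 2 1913/2000
3 3 9473/10000
4 4 9359/10000
5 5 9059/10000
DF(4y) is solved at step 4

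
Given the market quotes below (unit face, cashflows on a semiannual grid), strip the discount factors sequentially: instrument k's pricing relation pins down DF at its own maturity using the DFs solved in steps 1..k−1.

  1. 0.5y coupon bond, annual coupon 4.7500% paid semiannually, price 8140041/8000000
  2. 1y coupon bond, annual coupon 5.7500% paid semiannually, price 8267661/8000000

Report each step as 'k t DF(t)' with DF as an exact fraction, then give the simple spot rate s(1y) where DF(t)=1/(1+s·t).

1 1/2 9939/10000
2 1 1221/1250
s(1y) = (1/(1221/1250) − 1)/(1) = 29/1221 ≈ 2.3751%

step 1 [0.5y] bond c/2=19/800: DF=(8140041/8000000 − 19/800·(0))/(1+19/800) = 9939/10000 ≈ 0.993900
step 2 [1y] bond c/2=23/800: DF=(8267661/8000000 − 23/800·(0.993900))/(1+23/800) = 1221/1250 ≈ 0.976800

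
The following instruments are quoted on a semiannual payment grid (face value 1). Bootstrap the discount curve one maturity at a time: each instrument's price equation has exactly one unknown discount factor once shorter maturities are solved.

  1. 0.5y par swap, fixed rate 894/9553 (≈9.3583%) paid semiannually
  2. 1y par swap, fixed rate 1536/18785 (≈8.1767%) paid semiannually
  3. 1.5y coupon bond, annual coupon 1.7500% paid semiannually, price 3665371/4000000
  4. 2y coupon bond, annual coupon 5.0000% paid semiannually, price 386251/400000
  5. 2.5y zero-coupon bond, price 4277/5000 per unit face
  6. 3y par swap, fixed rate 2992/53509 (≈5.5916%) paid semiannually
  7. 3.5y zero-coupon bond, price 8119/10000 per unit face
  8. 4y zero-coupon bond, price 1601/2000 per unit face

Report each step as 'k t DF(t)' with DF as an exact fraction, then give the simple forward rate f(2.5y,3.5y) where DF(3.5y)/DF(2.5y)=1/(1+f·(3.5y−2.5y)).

1 1/2 9553/10000
2 1 577/625
3 3/2 8921/10000
4 2 1749/2000
5 5/2 4277/5000
6 3 1063/1250
7 7/2 8119/10000
8 4 1601/2000
f(2.5y,3.5y) = ((4277/5000)/(8119/10000) − 1)/(1) = 435/8119 ≈ 5.3578%

step 1 [0.5y] swap r/2=447/9553: DF=(1 − 447/9553·(0))/(1+447/9553) = 9553/10000 ≈ 0.955300
step 2 [1y] swap r/2=768/18785: DF=(1 − 768/18785·(0.955300))/(1+768/18785) = 577/625 ≈ 0.923200
step 3 [1.5y] bond c/2=7/800: DF=(3665371/4000000 − 7/800·(0.955300+0.923200))/(1+7/800) = 8921/10000 ≈ 0.892100
step 4 [2y] bond c/2=1/40: DF=(386251/400000 − 1/40·(0.955300+0.923200+0.892100))/(1+1/40) = 1749/2000 ≈ 0.874500
step 5 [2.5y] zero: DF = P = 4277/5000 ≈ 0.855400
step 6 [3y] swap r/2=1496/53509: DF=(1 − 1496/53509·(0.955300+0.923200+0.892100+0.874500+0.855400))/(1+1496/53509) = 1063/1250 ≈ 0.850400
step 7 [3.5y] zero: DF = P = 8119/10000 ≈ 0.811900
step 8 [4y] zero: DF = P = 1601/2000 ≈ 0.800500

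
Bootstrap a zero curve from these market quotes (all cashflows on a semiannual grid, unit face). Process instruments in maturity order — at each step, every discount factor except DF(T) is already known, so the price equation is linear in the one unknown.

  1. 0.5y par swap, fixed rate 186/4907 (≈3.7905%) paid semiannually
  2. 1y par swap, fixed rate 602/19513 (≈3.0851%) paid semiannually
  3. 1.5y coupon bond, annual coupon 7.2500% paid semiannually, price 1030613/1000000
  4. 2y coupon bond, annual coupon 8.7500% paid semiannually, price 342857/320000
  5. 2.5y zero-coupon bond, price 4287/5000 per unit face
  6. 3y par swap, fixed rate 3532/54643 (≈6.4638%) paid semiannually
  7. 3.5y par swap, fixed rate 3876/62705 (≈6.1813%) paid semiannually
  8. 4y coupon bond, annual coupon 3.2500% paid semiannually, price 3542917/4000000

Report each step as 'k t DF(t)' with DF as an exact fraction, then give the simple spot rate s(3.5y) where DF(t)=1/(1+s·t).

1 1/2 4907/5000
2 1 9699/10000
3 3/2 9263/10000
4 2 9059/10000
5 5/2 4287/5000
6 3 4117/5000
7 7/2 4031/5000
8 4 7713/10000
s(3.5y) = (1/(4031/5000) − 1)/(7/2) = 1938/28217 ≈ 6.8682%

step 1 [0.5y] swap r/2=93/4907: DF=(1 − 93/4907·(0))/(1+93/4907) = 4907/5000 ≈ 0.981400
step 2 [1y] swap r/2=301/19513: DF=(1 − 301/19513·(0.981400))/(1+301/19513) = 9699/10000 ≈ 0.969900
step 3 [1.5y] bond c/2=29/800: DF=(1030613/1000000 − 29/800·(0.981400+0.969900))/(1+29/800) = 9263/10000 ≈ 0.926300
step 4 [2y] bond c/2=7/160: DF=(342857/320000 − 7/160·(0.981400+0.969900+0.926300))/(1+7/160) = 9059/10000 ≈ 0.905900
step 5 [2.5y] zero: DF = P = 4287/5000 ≈ 0.857400
step 6 [3y] swap r/2=1766/54643: DF=(1 − 1766/54643·(0.981400+0.969900+0.926300+0.905900+0.857400))/(1+1766/54643) = 4117/5000 ≈ 0.823400
step 7 [3.5y] swap r/2=1938/62705: DF=(1 − 1938/62705·(0.981400+0.969900+0.926300+0.905900+0.857400+0.823400))/(1+1938/62705) = 4031/5000 ≈ 0.806200
step 8 [4y] bond c/2=13/800: DF=(3542917/4000000 − 13/800·(0.981400+0.969900+0.926300+0.905900+0.857400+0.823400+0.806200))/(1+13/800) = 7713/10000 ≈ 0.771300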